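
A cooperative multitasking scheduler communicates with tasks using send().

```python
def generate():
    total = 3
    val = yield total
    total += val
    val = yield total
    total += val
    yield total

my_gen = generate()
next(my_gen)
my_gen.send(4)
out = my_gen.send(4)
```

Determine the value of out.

Step 1: next() -> yield total=3.
Step 2: send(4) -> val=4, total = 3+4 = 7, yield 7.
Step 3: send(4) -> val=4, total = 7+4 = 11, yield 11.
Therefore out = 11.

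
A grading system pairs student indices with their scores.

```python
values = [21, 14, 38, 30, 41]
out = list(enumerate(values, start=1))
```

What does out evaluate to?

Step 1: enumerate with start=1:
  (1, 21)
  (2, 14)
  (3, 38)
  (4, 30)
  (5, 41)
Therefore out = [(1, 21), (2, 14), (3, 38), (4, 30), (5, 41)].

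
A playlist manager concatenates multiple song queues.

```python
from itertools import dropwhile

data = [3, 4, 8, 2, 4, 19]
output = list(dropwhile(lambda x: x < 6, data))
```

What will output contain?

Step 1: dropwhile drops elements while < 6:
  3 < 6: dropped
  4 < 6: dropped
  8: kept (dropping stopped)
Step 2: Remaining elements kept regardless of condition.
Therefore output = [8, 2, 4, 19].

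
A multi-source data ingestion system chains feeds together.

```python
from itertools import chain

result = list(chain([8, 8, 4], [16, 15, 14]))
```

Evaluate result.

Step 1: chain() concatenates iterables: [8, 8, 4] + [16, 15, 14].
Therefore result = [8, 8, 4, 16, 15, 14].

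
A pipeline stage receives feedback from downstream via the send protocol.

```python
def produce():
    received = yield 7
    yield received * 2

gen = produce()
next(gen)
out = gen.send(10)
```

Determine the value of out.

Step 1: next(gen) advances to first yield, producing 7.
Step 2: send(10) resumes, received = 10.
Step 3: yield received * 2 = 10 * 2 = 20.
Therefore out = 20.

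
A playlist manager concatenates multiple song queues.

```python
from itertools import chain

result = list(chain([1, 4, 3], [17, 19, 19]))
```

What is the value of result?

Step 1: chain() concatenates iterables: [1, 4, 3] + [17, 19, 19].
Therefore result = [1, 4, 3, 17, 19, 19].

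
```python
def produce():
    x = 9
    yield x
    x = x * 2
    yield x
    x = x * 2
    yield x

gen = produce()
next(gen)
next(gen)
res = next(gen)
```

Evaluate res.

Step 1: Trace through generator execution:
  Yield 1: x starts at 9, yield 9
  Yield 2: x = 9 * 2 = 18, yield 18
  Yield 3: x = 18 * 2 = 36, yield 36
Step 2: First next() gets 9, second next() gets the second value, third next() yields 36.
Therefore res = 36.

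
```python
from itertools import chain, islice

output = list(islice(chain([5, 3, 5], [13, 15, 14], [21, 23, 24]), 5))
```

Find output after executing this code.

Step 1: chain([5, 3, 5], [13, 15, 14], [21, 23, 24]) = [5, 3, 5, 13, 15, 14, 21, 23, 24].
Step 2: islice takes first 5 elements: [5, 3, 5, 13, 15].
Therefore output = [5, 3, 5, 13, 15].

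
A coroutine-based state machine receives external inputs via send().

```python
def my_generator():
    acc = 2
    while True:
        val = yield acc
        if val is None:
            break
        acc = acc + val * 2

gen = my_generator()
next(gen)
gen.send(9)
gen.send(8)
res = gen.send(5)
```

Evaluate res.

Step 1: next() -> yield acc=2.
Step 2: send(9) -> val=9, acc = 2 + 9*2 = 20, yield 20.
Step 3: send(8) -> val=8, acc = 20 + 8*2 = 36, yield 36.
Step 4: send(5) -> val=5, acc = 36 + 5*2 = 46, yield 46.
Therefore res = 46.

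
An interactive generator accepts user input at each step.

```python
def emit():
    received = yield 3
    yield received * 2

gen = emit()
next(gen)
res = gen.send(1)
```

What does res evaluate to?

Step 1: next(gen) advances to first yield, producing 3.
Step 2: send(1) resumes, received = 1.
Step 3: yield received * 2 = 1 * 2 = 2.
Therefore res = 2.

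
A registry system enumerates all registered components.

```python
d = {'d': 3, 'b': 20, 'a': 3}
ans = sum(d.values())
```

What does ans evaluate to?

Step 1: d.values() = [3, 20, 3].
Step 2: sum = 26.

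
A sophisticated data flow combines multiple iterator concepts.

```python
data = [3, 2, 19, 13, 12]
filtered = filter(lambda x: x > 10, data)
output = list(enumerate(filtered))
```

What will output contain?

Step 1: Filter [3, 2, 19, 13, 12] for > 10: [19, 13, 12].
Step 2: enumerate re-indexes from 0: [(0, 19), (1, 13), (2, 12)].
Therefore output = [(0, 19), (1, 13), (2, 12)].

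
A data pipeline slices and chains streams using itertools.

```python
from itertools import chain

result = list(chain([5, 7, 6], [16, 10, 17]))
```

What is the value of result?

Step 1: chain() concatenates iterables: [5, 7, 6] + [16, 10, 17].
Therefore result = [5, 7, 6, 16, 10, 17].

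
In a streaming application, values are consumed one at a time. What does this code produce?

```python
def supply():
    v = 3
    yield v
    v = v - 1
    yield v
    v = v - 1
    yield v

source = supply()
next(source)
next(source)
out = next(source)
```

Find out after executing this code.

Step 1: Trace through generator execution:
  Yield 1: v starts at 3, yield 3
  Yield 2: v = 3 - 1 = 2, yield 2
  Yield 3: v = 2 - 1 = 1, yield 1
Step 2: First next() gets 3, second next() gets the second value, third next() yields 1.
Therefore out = 1.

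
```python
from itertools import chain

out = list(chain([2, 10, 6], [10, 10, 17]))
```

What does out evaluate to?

Step 1: chain() concatenates iterables: [2, 10, 6] + [10, 10, 17].
Therefore out = [2, 10, 6, 10, 10, 17].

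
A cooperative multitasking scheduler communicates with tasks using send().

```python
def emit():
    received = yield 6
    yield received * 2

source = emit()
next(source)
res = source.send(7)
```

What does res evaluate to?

Step 1: next(source) advances to first yield, producing 6.
Step 2: send(7) resumes, received = 7.
Step 3: yield received * 2 = 7 * 2 = 14.
Therefore res = 14.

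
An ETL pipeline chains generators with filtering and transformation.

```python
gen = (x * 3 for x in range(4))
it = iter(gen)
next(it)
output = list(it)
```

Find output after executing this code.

Step 1: Generator produces [0, 3, 6, 9].
Step 2: next(it) consumes first element (0).
Step 3: list(it) collects remaining: [3, 6, 9].
Therefore output = [3, 6, 9].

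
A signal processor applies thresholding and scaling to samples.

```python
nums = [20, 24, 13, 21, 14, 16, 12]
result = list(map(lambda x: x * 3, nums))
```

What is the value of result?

Step 1: Apply lambda x: x * 3 to each element:
  20 -> 60
  24 -> 72
  13 -> 39
  21 -> 63
  14 -> 42
  16 -> 48
  12 -> 36
Therefore result = [60, 72, 39, 63, 42, 48, 36].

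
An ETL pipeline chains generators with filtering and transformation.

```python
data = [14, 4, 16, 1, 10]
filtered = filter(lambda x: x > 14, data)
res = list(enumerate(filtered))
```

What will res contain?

Step 1: Filter [14, 4, 16, 1, 10] for > 14: [16].
Step 2: enumerate re-indexes from 0: [(0, 16)].
Therefore res = [(0, 16)].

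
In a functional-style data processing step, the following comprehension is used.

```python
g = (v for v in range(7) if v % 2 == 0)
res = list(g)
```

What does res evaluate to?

Step 1: Filter range(7) keeping only even values:
  v=0: even, included
  v=1: odd, excluded
  v=2: even, included
  v=3: odd, excluded
  v=4: even, included
  v=5: odd, excluded
  v=6: even, included
Therefore res = [0, 2, 4, 6].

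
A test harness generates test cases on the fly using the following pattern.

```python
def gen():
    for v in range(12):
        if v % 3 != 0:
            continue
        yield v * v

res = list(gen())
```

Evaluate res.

Step 1: Only yield v**2 when v is divisible by 3:
  v=0: 0 % 3 == 0, yield 0**2 = 0
  v=3: 3 % 3 == 0, yield 3**2 = 9
  v=6: 6 % 3 == 0, yield 6**2 = 36
  v=9: 9 % 3 == 0, yield 9**2 = 81
Therefore res = [0, 9, 36, 81].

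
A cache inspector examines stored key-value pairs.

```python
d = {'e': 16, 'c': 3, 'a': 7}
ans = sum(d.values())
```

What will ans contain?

Step 1: d.values() = [16, 3, 7].
Step 2: sum = 26.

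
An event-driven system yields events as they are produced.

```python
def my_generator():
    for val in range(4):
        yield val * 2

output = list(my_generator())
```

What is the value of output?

Step 1: For each val in range(4), yield val * 2:
  val=0: yield 0 * 2 = 0
  val=1: yield 1 * 2 = 2
  val=2: yield 2 * 2 = 4
  val=3: yield 3 * 2 = 6
Therefore output = [0, 2, 4, 6].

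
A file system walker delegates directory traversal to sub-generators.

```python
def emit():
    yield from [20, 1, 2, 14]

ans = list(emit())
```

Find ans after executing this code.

Step 1: yield from delegates to the iterable, yielding each element.
Step 2: Collected values: [20, 1, 2, 14].
Therefore ans = [20, 1, 2, 14].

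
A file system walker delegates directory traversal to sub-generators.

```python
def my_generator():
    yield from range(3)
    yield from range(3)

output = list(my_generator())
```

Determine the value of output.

Step 1: Trace yields in order:
  yield 0
  yield 1
  yield 2
  yield 0
  yield 1
  yield 2
Therefore output = [0, 1, 2, 0, 1, 2].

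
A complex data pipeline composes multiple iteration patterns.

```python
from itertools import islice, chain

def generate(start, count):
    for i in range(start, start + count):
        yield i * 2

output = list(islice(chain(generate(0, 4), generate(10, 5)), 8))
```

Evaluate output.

Step 1: generate(0, 4) yields [0, 2, 4, 6].
Step 2: generate(10, 5) yields [20, 22, 24, 26, 28].
Step 3: chain concatenates: [0, 2, 4, 6, 20, 22, 24, 26, 28].
Step 4: islice takes first 8: [0, 2, 4, 6, 20, 22, 24, 26].
Therefore output = [0, 2, 4, 6, 20, 22, 24, 26].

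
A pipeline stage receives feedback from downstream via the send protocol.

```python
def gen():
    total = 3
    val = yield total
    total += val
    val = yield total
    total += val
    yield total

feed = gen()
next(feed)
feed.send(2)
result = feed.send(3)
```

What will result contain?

Step 1: next() -> yield total=3.
Step 2: send(2) -> val=2, total = 3+2 = 5, yield 5.
Step 3: send(3) -> val=3, total = 5+3 = 8, yield 8.
Therefore result = 8.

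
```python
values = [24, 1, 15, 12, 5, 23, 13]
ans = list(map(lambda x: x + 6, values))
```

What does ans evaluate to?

Step 1: Apply lambda x: x + 6 to each element:
  24 -> 30
  1 -> 7
  15 -> 21
  12 -> 18
  5 -> 11
  23 -> 29
  13 -> 19
Therefore ans = [30, 7, 21, 18, 11, 29, 19].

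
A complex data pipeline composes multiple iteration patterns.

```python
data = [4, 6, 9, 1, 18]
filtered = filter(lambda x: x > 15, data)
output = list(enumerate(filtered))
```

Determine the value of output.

Step 1: Filter [4, 6, 9, 1, 18] for > 15: [18].
Step 2: enumerate re-indexes from 0: [(0, 18)].
Therefore output = [(0, 18)].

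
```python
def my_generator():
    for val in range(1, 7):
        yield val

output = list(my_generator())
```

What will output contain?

Step 1: The generator yields each value from range(1, 7).
Step 2: list() consumes all yields: [1, 2, 3, 4, 5, 6].
Therefore output = [1, 2, 3, 4, 5, 6].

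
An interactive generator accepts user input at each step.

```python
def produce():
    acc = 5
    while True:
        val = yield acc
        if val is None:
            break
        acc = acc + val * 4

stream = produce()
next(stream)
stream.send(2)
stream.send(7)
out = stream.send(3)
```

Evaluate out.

Step 1: next() -> yield acc=5.
Step 2: send(2) -> val=2, acc = 5 + 2*4 = 13, yield 13.
Step 3: send(7) -> val=7, acc = 13 + 7*4 = 41, yield 41.
Step 4: send(3) -> val=3, acc = 41 + 3*4 = 53, yield 53.
Therefore out = 53.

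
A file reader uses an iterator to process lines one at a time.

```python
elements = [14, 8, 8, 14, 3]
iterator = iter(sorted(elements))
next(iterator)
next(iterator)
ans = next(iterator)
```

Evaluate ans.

Step 1: sorted([14, 8, 8, 14, 3]) = [3, 8, 8, 14, 14].
Step 2: Create iterator and skip 2 elements.
Step 3: next() returns 8.
Therefore ans = 8.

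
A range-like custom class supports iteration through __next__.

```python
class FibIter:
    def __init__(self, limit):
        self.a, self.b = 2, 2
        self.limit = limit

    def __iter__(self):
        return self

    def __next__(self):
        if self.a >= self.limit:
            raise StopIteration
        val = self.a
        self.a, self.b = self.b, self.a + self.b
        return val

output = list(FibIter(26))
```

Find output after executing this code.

Step 1: Fibonacci-like sequence (a=2, b=2) until >= 26:
  Yield 2, then a,b = 2,4
  Yield 2, then a,b = 4,6
  Yield 4, then a,b = 6,10
  Yield 6, then a,b = 10,16
  Yield 10, then a,b = 16,26
  Yield 16, then a,b = 26,42
Step 2: 26 >= 26, stop.
Therefore output = [2, 2, 4, 6, 10, 16].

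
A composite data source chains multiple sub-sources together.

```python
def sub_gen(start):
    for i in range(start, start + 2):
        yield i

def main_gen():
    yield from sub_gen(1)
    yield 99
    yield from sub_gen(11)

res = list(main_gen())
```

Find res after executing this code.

Step 1: main_gen() delegates to sub_gen(1):
  yield 1
  yield 2
Step 2: yield 99
Step 3: Delegates to sub_gen(11):
  yield 11
  yield 12
Therefore res = [1, 2, 99, 11, 12].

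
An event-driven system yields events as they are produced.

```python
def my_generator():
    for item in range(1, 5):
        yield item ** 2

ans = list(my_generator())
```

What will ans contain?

Step 1: For each item in range(1, 5), yield item**2:
  item=1: yield 1**2 = 1
  item=2: yield 2**2 = 4
  item=3: yield 3**2 = 9
  item=4: yield 4**2 = 16
Therefore ans = [1, 4, 9, 16].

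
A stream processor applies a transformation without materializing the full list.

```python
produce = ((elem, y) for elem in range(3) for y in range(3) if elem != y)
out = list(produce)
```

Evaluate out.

Step 1: Nested generator over range(3) x range(3) where elem != y:
  (0, 0): excluded (elem == y)
  (0, 1): included
  (0, 2): included
  (1, 0): included
  (1, 1): excluded (elem == y)
  (1, 2): included
  (2, 0): included
  (2, 1): included
  (2, 2): excluded (elem == y)
Therefore out = [(0, 1), (0, 2), (1, 0), (1, 2), (2, 0), (2, 1)].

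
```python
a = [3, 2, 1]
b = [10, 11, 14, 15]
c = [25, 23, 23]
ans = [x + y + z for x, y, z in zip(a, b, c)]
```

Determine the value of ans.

Step 1: zip three lists (truncates to shortest, len=3):
  3 + 10 + 25 = 38
  2 + 11 + 23 = 36
  1 + 14 + 23 = 38
Therefore ans = [38, 36, 38].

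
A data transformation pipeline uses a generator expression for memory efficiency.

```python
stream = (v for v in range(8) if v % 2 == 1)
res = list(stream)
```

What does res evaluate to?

Step 1: Filter range(8) keeping only odd values:
  v=0: even, excluded
  v=1: odd, included
  v=2: even, excluded
  v=3: odd, included
  v=4: even, excluded
  v=5: odd, included
  v=6: even, excluded
  v=7: odd, included
Therefore res = [1, 3, 5, 7].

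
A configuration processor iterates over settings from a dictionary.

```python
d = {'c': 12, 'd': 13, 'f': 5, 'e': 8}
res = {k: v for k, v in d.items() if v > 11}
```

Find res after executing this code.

Step 1: Filter items where value > 11:
  'c': 12 > 11: kept
  'd': 13 > 11: kept
  'f': 5 <= 11: removed
  'e': 8 <= 11: removed
Therefore res = {'c': 12, 'd': 13}.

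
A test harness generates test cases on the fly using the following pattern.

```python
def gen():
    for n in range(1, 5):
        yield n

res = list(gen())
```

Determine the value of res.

Step 1: The generator yields each value from range(1, 5).
Step 2: list() consumes all yields: [1, 2, 3, 4].
Therefore res = [1, 2, 3, 4].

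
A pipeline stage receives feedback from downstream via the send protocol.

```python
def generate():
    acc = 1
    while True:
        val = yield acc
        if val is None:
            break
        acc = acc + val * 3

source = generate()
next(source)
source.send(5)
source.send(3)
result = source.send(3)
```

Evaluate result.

Step 1: next() -> yield acc=1.
Step 2: send(5) -> val=5, acc = 1 + 5*3 = 16, yield 16.
Step 3: send(3) -> val=3, acc = 16 + 3*3 = 25, yield 25.
Step 4: send(3) -> val=3, acc = 25 + 3*3 = 34, yield 34.
Therefore result = 34.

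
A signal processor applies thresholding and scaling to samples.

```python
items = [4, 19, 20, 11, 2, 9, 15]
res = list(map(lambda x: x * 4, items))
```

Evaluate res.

Step 1: Apply lambda x: x * 4 to each element:
  4 -> 16
  19 -> 76
  20 -> 80
  11 -> 44
  2 -> 8
  9 -> 36
  15 -> 60
Therefore res = [16, 76, 80, 44, 8, 36, 60].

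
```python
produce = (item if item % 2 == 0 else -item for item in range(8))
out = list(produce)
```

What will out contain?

Step 1: For each item in range(8), yield item if even, else -item:
  item=0: even, yield 0
  item=1: odd, yield -1
  item=2: even, yield 2
  item=3: odd, yield -3
  item=4: even, yield 4
  item=5: odd, yield -5
  item=6: even, yield 6
  item=7: odd, yield -7
Therefore out = [0, -1, 2, -3, 4, -5, 6, -7].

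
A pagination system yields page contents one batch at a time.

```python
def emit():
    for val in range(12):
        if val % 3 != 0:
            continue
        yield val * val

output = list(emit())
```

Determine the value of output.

Step 1: Only yield val**2 when val is divisible by 3:
  val=0: 0 % 3 == 0, yield 0**2 = 0
  val=3: 3 % 3 == 0, yield 3**2 = 9
  val=6: 6 % 3 == 0, yield 6**2 = 36
  val=9: 9 % 3 == 0, yield 9**2 = 81
Therefore output = [0, 9, 36, 81].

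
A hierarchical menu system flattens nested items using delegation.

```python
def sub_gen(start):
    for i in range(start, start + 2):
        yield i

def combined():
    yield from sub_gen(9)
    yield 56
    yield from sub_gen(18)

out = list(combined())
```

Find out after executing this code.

Step 1: combined() delegates to sub_gen(9):
  yield 9
  yield 10
Step 2: yield 56
Step 3: Delegates to sub_gen(18):
  yield 18
  yield 19
Therefore out = [9, 10, 56, 18, 19].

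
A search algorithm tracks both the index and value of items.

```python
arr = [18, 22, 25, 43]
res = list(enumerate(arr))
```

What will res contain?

Step 1: enumerate pairs each element with its index:
  (0, 18)
  (1, 22)
  (2, 25)
  (3, 43)
Therefore res = [(0, 18), (1, 22), (2, 25), (3, 43)].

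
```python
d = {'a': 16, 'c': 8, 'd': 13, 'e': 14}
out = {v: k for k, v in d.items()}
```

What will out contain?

Step 1: Invert dict (swap keys and values):
  'a': 16 -> 16: 'a'
  'c': 8 -> 8: 'c'
  'd': 13 -> 13: 'd'
  'e': 14 -> 14: 'e'
Therefore out = {16: 'a', 8: 'c', 13: 'd', 14: 'e'}.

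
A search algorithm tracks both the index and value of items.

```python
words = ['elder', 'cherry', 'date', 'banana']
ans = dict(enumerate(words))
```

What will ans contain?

Step 1: enumerate pairs indices with words:
  0 -> 'elder'
  1 -> 'cherry'
  2 -> 'date'
  3 -> 'banana'
Therefore ans = {0: 'elder', 1: 'cherry', 2: 'date', 3: 'banana'}.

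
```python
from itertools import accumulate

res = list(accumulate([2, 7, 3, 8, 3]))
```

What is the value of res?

Step 1: accumulate computes running sums:
  + 2 = 2
  + 7 = 9
  + 3 = 12
  + 8 = 20
  + 3 = 23
Therefore res = [2, 9, 12, 20, 23].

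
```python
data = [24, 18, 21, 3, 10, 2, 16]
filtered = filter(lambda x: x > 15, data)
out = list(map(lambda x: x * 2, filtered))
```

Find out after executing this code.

Step 1: Filter data for elements > 15:
  24: kept
  18: kept
  21: kept
  3: removed
  10: removed
  2: removed
  16: kept
Step 2: Map x * 2 on filtered [24, 18, 21, 16]:
  24 -> 48
  18 -> 36
  21 -> 42
  16 -> 32
Therefore out = [48, 36, 42, 32].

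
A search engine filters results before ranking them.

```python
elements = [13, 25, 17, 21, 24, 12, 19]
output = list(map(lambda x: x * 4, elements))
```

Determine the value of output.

Step 1: Apply lambda x: x * 4 to each element:
  13 -> 52
  25 -> 100
  17 -> 68
  21 -> 84
  24 -> 96
  12 -> 48
  19 -> 76
Therefore output = [52, 100, 68, 84, 96, 48, 76].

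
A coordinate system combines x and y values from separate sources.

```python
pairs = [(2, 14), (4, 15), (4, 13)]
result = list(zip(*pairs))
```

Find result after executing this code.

Step 1: zip(*pairs) transposes: unzips [(2, 14), (4, 15), (4, 13)] into separate sequences.
Step 2: First elements: (2, 4, 4), second elements: (14, 15, 13).
Therefore result = [(2, 4, 4), (14, 15, 13)].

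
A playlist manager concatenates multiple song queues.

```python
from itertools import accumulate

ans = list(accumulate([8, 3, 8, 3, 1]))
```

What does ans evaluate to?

Step 1: accumulate computes running sums:
  + 8 = 8
  + 3 = 11
  + 8 = 19
  + 3 = 22
  + 1 = 23
Therefore ans = [8, 11, 19, 22, 23].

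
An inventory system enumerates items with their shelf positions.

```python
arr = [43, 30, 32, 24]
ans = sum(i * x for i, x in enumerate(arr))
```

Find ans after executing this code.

Step 1: Compute i * x for each (i, x) in enumerate([43, 30, 32, 24]):
  i=0, x=43: 0*43 = 0
  i=1, x=30: 1*30 = 30
  i=2, x=32: 2*32 = 64
  i=3, x=24: 3*24 = 72
Step 2: sum = 0 + 30 + 64 + 72 = 166.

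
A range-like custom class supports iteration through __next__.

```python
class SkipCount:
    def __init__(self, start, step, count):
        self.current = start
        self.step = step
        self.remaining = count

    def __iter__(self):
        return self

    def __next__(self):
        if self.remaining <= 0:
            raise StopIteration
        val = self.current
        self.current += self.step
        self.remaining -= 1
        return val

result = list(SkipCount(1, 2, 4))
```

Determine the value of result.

Step 1: SkipCount starts at 1, increments by 2, for 4 steps:
  Yield 1, then current += 2
  Yield 3, then current += 2
  Yield 5, then current += 2
  Yield 7, then current += 2
Therefore result = [1, 3, 5, 7].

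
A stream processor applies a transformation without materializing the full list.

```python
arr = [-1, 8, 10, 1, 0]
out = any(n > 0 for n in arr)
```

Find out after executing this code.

Step 1: Check n > 0 for each element in [-1, 8, 10, 1, 0]:
  -1 > 0: False
  8 > 0: True
  10 > 0: True
  1 > 0: True
  0 > 0: False
Step 2: any() returns True.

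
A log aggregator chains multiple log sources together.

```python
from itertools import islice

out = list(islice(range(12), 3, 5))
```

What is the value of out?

Step 1: islice(range(12), 3, 5) takes elements at indices [3, 5).
Step 2: Elements: [3, 4].
Therefore out = [3, 4].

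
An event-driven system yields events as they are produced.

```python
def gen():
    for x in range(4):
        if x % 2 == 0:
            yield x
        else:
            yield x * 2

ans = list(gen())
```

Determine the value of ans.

Step 1: For each x in range(4), yield x if even, else x*2:
  x=0 (even): yield 0
  x=1 (odd): yield 1*2 = 2
  x=2 (even): yield 2
  x=3 (odd): yield 3*2 = 6
Therefore ans = [0, 2, 2, 6].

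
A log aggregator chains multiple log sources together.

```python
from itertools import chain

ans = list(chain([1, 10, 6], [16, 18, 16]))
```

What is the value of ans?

Step 1: chain() concatenates iterables: [1, 10, 6] + [16, 18, 16].
Therefore ans = [1, 10, 6, 16, 18, 16].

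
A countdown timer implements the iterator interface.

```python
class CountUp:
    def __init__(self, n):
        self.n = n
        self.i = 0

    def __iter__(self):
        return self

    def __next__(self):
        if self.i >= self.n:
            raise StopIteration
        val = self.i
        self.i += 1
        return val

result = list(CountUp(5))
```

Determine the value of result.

Step 1: CountUp(5) creates an iterator counting 0 to 4.
Step 2: list() consumes all values: [0, 1, 2, 3, 4].
Therefore result = [0, 1, 2, 3, 4].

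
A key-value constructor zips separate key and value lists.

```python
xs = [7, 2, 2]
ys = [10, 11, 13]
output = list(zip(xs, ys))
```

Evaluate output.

Step 1: zip pairs elements at same index:
  Index 0: (7, 10)
  Index 1: (2, 11)
  Index 2: (2, 13)
Therefore output = [(7, 10), (2, 11), (2, 13)].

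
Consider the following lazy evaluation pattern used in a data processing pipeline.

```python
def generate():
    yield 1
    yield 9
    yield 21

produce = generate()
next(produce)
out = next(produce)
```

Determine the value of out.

Step 1: generate() creates a generator.
Step 2: next(produce) yields 1 (consumed and discarded).
Step 3: next(produce) yields 9, assigned to out.
Therefore out = 9.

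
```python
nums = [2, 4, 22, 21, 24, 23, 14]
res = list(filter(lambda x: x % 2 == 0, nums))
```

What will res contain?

Step 1: Filter elements divisible by 2:
  2 % 2 = 0: kept
  4 % 2 = 0: kept
  22 % 2 = 0: kept
  21 % 2 = 1: removed
  24 % 2 = 0: kept
  23 % 2 = 1: removed
  14 % 2 = 0: kept
Therefore res = [2, 4, 22, 24, 14].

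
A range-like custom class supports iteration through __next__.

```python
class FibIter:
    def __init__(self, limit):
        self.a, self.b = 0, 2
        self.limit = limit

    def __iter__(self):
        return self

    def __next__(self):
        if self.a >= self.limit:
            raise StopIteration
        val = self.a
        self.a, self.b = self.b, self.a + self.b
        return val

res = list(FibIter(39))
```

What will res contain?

Step 1: Fibonacci-like sequence (a=0, b=2) until >= 39:
  Yield 0, then a,b = 2,2
  Yield 2, then a,b = 2,4
  Yield 2, then a,b = 4,6
  Yield 4, then a,b = 6,10
  Yield 6, then a,b = 10,16
  Yield 10, then a,b = 16,26
  Yield 16, then a,b = 26,42
  Yield 26, then a,b = 42,68
Step 2: 42 >= 39, stop.
Therefore res = [0, 2, 2, 4, 6, 10, 16, 26].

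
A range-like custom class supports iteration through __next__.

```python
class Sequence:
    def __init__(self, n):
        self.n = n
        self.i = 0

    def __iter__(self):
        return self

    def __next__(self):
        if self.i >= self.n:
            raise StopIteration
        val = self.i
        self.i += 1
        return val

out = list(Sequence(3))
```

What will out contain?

Step 1: Sequence(3) creates an iterator counting 0 to 2.
Step 2: list() consumes all values: [0, 1, 2].
Therefore out = [0, 1, 2].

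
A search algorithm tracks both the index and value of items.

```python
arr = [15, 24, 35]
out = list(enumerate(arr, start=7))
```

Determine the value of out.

Step 1: enumerate with start=7:
  (7, 15)
  (8, 24)
  (9, 35)
Therefore out = [(7, 15), (8, 24), (9, 35)].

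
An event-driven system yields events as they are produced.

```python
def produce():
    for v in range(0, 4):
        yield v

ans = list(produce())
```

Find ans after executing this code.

Step 1: The generator yields each value from range(0, 4).
Step 2: list() consumes all yields: [0, 1, 2, 3].
Therefore ans = [0, 1, 2, 3].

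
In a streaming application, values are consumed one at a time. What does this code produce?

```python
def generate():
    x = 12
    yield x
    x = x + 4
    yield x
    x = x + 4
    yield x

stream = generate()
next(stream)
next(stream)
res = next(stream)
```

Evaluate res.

Step 1: Trace through generator execution:
  Yield 1: x starts at 12, yield 12
  Yield 2: x = 12 + 4 = 16, yield 16
  Yield 3: x = 16 + 4 = 20, yield 20
Step 2: First next() gets 12, second next() gets the second value, third next() yields 20.
Therefore res = 20.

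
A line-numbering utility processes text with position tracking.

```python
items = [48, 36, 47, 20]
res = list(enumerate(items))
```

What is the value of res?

Step 1: enumerate pairs each element with its index:
  (0, 48)
  (1, 36)
  (2, 47)
  (3, 20)
Therefore res = [(0, 48), (1, 36), (2, 47), (3, 20)].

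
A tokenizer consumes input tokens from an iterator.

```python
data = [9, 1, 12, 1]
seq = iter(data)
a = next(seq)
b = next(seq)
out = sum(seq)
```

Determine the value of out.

Step 1: Create iterator over [9, 1, 12, 1].
Step 2: a = next() = 9, b = next() = 1.
Step 3: sum() of remaining [12, 1] = 13.
Therefore out = 13.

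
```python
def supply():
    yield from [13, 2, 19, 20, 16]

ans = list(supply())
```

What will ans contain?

Step 1: yield from delegates to the iterable, yielding each element.
Step 2: Collected values: [13, 2, 19, 20, 16].
Therefore ans = [13, 2, 19, 20, 16].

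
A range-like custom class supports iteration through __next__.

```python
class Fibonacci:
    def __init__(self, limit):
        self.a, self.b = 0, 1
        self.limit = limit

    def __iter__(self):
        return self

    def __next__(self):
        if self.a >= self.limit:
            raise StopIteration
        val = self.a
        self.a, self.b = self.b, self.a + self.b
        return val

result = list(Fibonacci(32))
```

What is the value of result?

Step 1: Fibonacci-like sequence (a=0, b=1) until >= 32:
  Yield 0, then a,b = 1,1
  Yield 1, then a,b = 1,2
  Yield 1, then a,b = 2,3
  Yield 2, then a,b = 3,5
  Yield 3, then a,b = 5,8
  Yield 5, then a,b = 8,13
  Yield 8, then a,b = 13,21
  Yield 13, then a,b = 21,34
  Yield 21, then a,b = 34,55
Step 2: 34 >= 32, stop.
Therefore result = [0, 1, 1, 2, 3, 5, 8, 13, 21].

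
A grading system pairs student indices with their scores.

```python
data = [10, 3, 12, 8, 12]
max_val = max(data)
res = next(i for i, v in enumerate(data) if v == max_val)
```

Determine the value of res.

Step 1: max([10, 3, 12, 8, 12]) = 12.
Step 2: Find first index where value == 12:
  Index 0: 10 != 12
  Index 1: 3 != 12
  Index 2: 12 == 12, found!
Therefore res = 2.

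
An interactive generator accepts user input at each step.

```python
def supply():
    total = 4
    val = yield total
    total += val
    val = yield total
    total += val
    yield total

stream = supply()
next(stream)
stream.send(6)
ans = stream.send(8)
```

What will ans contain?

Step 1: next() -> yield total=4.
Step 2: send(6) -> val=6, total = 4+6 = 10, yield 10.
Step 3: send(8) -> val=8, total = 10+8 = 18, yield 18.
Therefore ans = 18.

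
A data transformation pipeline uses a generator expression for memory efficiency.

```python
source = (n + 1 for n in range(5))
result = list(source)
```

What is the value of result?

Step 1: For each n in range(5), compute n+1:
  n=0: 0+1 = 1
  n=1: 1+1 = 2
  n=2: 2+1 = 3
  n=3: 3+1 = 4
  n=4: 4+1 = 5
Therefore result = [1, 2, 3, 4, 5].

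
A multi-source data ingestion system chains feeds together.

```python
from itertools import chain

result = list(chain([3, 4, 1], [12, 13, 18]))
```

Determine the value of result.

Step 1: chain() concatenates iterables: [3, 4, 1] + [12, 13, 18].
Therefore result = [3, 4, 1, 12, 13, 18].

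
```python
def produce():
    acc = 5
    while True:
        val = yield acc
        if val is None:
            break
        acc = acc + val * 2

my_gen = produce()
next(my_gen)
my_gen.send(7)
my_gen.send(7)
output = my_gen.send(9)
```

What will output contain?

Step 1: next() -> yield acc=5.
Step 2: send(7) -> val=7, acc = 5 + 7*2 = 19, yield 19.
Step 3: send(7) -> val=7, acc = 19 + 7*2 = 33, yield 33.
Step 4: send(9) -> val=9, acc = 33 + 9*2 = 51, yield 51.
Therefore output = 51.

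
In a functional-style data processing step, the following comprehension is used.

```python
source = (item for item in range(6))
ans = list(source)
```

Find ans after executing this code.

Step 1: Generator expression iterates range(6): [0, 1, 2, 3, 4, 5].
Step 2: list() collects all values.
Therefore ans = [0, 1, 2, 3, 4, 5].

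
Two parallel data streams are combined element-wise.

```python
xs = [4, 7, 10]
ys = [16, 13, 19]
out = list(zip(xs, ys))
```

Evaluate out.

Step 1: zip pairs elements at same index:
  Index 0: (4, 16)
  Index 1: (7, 13)
  Index 2: (10, 19)
Therefore out = [(4, 16), (7, 13), (10, 19)].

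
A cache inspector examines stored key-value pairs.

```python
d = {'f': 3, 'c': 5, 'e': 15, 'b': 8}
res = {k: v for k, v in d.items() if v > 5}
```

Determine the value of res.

Step 1: Filter items where value > 5:
  'f': 3 <= 5: removed
  'c': 5 <= 5: removed
  'e': 15 > 5: kept
  'b': 8 > 5: kept
Therefore res = {'e': 15, 'b': 8}.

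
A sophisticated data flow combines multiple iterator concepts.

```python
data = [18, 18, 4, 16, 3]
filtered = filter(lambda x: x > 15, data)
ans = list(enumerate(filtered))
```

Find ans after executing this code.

Step 1: Filter [18, 18, 4, 16, 3] for > 15: [18, 18, 16].
Step 2: enumerate re-indexes from 0: [(0, 18), (1, 18), (2, 16)].
Therefore ans = [(0, 18), (1, 18), (2, 16)].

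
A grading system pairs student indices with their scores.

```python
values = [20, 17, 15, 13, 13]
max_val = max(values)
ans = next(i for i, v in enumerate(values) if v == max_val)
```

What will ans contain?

Step 1: max([20, 17, 15, 13, 13]) = 20.
Step 2: Find first index where value == 20:
  Index 0: 20 == 20, found!
Therefore ans = 0.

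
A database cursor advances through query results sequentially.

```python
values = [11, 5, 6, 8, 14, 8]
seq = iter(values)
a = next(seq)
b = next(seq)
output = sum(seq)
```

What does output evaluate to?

Step 1: Create iterator over [11, 5, 6, 8, 14, 8].
Step 2: a = next() = 11, b = next() = 5.
Step 3: sum() of remaining [6, 8, 14, 8] = 36.
Therefore output = 36.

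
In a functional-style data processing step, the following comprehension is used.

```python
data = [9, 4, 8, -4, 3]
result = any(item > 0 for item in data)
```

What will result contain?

Step 1: Check item > 0 for each element in [9, 4, 8, -4, 3]:
  9 > 0: True
  4 > 0: True
  8 > 0: True
  -4 > 0: False
  3 > 0: True
Step 2: any() returns True.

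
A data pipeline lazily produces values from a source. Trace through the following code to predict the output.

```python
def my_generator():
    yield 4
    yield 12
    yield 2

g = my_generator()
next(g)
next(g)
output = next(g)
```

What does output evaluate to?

Step 1: my_generator() creates a generator.
Step 2: next(g) yields 4 (consumed and discarded).
Step 3: next(g) yields 12 (consumed and discarded).
Step 4: next(g) yields 2, assigned to output.
Therefore output = 2.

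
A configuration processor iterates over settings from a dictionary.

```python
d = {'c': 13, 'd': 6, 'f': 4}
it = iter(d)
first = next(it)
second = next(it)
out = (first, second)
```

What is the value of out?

Step 1: iter(d) iterates over keys: ['c', 'd', 'f'].
Step 2: first = next(it) = 'c', second = next(it) = 'd'.
Therefore out = ('c', 'd').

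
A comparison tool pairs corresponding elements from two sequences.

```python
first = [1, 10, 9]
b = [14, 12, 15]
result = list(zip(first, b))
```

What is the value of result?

Step 1: zip pairs elements at same index:
  Index 0: (1, 14)
  Index 1: (10, 12)
  Index 2: (9, 15)
Therefore result = [(1, 14), (10, 12), (9, 15)].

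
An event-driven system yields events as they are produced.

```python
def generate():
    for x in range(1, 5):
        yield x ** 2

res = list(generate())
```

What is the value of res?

Step 1: For each x in range(1, 5), yield x**2:
  x=1: yield 1**2 = 1
  x=2: yield 2**2 = 4
  x=3: yield 3**2 = 9
  x=4: yield 4**2 = 16
Therefore res = [1, 4, 9, 16].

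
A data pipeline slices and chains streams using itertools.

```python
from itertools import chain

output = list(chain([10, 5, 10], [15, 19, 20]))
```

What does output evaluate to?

Step 1: chain() concatenates iterables: [10, 5, 10] + [15, 19, 20].
Therefore output = [10, 5, 10, 15, 19, 20].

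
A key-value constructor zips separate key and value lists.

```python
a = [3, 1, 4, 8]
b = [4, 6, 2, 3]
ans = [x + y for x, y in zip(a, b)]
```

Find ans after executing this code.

Step 1: Add corresponding elements:
  3 + 4 = 7
  1 + 6 = 7
  4 + 2 = 6
  8 + 3 = 11
Therefore ans = [7, 7, 6, 11].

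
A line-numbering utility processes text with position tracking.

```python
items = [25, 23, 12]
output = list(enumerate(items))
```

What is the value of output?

Step 1: enumerate pairs each element with its index:
  (0, 25)
  (1, 23)
  (2, 12)
Therefore output = [(0, 25), (1, 23), (2, 12)].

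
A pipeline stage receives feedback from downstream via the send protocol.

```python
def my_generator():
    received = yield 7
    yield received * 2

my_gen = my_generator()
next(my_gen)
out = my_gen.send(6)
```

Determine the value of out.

Step 1: next(my_gen) advances to first yield, producing 7.
Step 2: send(6) resumes, received = 6.
Step 3: yield received * 2 = 6 * 2 = 12.
Therefore out = 12.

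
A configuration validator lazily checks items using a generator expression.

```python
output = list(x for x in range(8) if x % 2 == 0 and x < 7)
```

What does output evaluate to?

Step 1: Filter range(8) where x % 2 == 0 and x < 7:
  x=0: both conditions met, included
  x=1: excluded (1 % 2 != 0)
  x=2: both conditions met, included
  x=3: excluded (3 % 2 != 0)
  x=4: both conditions met, included
  x=5: excluded (5 % 2 != 0)
  x=6: both conditions met, included
  x=7: excluded (7 % 2 != 0, 7 >= 7)
Therefore output = [0, 2, 4, 6].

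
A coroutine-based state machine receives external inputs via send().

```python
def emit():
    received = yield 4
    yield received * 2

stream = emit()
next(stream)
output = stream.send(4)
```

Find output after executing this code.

Step 1: next(stream) advances to first yield, producing 4.
Step 2: send(4) resumes, received = 4.
Step 3: yield received * 2 = 4 * 2 = 8.
Therefore output = 8.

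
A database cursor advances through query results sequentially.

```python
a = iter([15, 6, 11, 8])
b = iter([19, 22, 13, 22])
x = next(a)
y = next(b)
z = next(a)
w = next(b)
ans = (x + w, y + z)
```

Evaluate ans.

Step 1: a iterates [15, 6, 11, 8], b iterates [19, 22, 13, 22].
Step 2: x = next(a) = 15, y = next(b) = 19.
Step 3: z = next(a) = 6, w = next(b) = 22.
Step 4: ans = (15 + 22, 19 + 6) = (37, 25).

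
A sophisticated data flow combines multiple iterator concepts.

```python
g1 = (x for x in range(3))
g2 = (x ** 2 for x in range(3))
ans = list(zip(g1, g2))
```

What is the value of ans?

Step 1: g1 produces [0, 1, 2].
Step 2: g2 produces [0, 1, 4].
Step 3: zip pairs them: [(0, 0), (1, 1), (2, 4)].
Therefore ans = [(0, 0), (1, 1), (2, 4)].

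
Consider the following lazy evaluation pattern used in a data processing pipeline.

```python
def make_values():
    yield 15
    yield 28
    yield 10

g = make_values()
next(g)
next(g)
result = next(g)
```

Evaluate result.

Step 1: make_values() creates a generator.
Step 2: next(g) yields 15 (consumed and discarded).
Step 3: next(g) yields 28 (consumed and discarded).
Step 4: next(g) yields 10, assigned to result.
Therefore result = 10.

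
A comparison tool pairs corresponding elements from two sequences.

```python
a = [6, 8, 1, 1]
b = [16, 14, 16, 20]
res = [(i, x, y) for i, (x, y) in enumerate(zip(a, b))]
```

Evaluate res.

Step 1: enumerate(zip(a, b)) gives index with paired elements:
  i=0: (6, 16)
  i=1: (8, 14)
  i=2: (1, 16)
  i=3: (1, 20)
Therefore res = [(0, 6, 16), (1, 8, 14), (2, 1, 16), (3, 1, 20)].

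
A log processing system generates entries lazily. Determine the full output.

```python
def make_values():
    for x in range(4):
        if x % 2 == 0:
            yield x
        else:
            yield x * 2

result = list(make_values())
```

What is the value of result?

Step 1: For each x in range(4), yield x if even, else x*2:
  x=0 (even): yield 0
  x=1 (odd): yield 1*2 = 2
  x=2 (even): yield 2
  x=3 (odd): yield 3*2 = 6
Therefore result = [0, 2, 2, 6].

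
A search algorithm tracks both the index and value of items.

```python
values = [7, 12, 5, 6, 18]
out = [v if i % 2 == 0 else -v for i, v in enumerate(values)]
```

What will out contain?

Step 1: For each (i, v), keep v if i is even, negate if odd:
  i=0 (even): keep 7
  i=1 (odd): negate to -12
  i=2 (even): keep 5
  i=3 (odd): negate to -6
  i=4 (even): keep 18
Therefore out = [7, -12, 5, -6, 18].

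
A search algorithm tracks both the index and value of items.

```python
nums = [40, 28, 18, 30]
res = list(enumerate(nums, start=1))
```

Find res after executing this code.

Step 1: enumerate with start=1:
  (1, 40)
  (2, 28)
  (3, 18)
  (4, 30)
Therefore res = [(1, 40), (2, 28), (3, 18), (4, 30)].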